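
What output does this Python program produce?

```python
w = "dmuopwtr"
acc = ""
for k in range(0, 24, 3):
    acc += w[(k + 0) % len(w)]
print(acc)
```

dotmpruw

k=0: add w[0]='d' → 'd'
k=3: add w[3]='o' → 'do'
k=6: add w[6]='t' → 'dot'
k=9: add w[1]='m' → 'dotm'
k=12: add w[4]='p' → 'dotmp'
k=15: add w[7]='r' → 'dotmpr'
k=18: add w[2]='u' → 'dotmpru'
k=21: add w[5]='w' → 'dotmpruw'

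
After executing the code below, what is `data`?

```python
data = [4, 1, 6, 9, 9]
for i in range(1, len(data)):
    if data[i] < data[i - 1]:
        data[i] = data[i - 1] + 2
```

i=1: 1<4, data[1] = 4+2 = 6 → [4, 6, 6, 9, 9]
i=2: 6>=6, unchanged → [4, 6, 6, 9, 9]
i=3: 9>=6, unchanged → [4, 6, 6, 9, 9]
i=4: 9>=9, unchanged → [4, 6, 6, 9, 9]

[4, 6, 6, 9, 9]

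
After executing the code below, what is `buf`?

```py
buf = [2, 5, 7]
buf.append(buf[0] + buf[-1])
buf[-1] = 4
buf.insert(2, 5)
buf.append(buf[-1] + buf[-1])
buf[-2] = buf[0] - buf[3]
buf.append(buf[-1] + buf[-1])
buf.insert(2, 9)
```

[2, 5, 9, 5, 7, -5, 8, 16]

append buf[0]+buf[-1] = 2+7 = 9 → [2, 5, 7, 9]
buf[-1] = 4 → [2, 5, 7, 4]
insert 5 at 2 → [2, 5, 5, 7, 4]
append buf[-1]+buf[-1] = 4+4 = 8 → [2, 5, 5, 7, 4, 8]
buf[-2] = buf[0]-buf[3] = 2-7 = -5 → [2, 5, 5, 7, -5, 8]
append buf[-1]+buf[-1] = 8+8 = 16 → [2, 5, 5, 7, -5, 8, 16]
insert 9 at 2 → [2, 5, 9, 5, 7, -5, 8, 16]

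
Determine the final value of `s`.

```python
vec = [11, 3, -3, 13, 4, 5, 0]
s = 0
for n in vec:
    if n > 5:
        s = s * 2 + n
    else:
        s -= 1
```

28

n=11: >5, s = 0*2+11 = 11
n=3: not >5, s = 11-1 = 10
n=-3: not >5, s = 10-1 = 9
n=13: >5, s = 9*2+13 = 31
n=4: not >5, s = 31-1 = 30
n=5: not >5, s = 30-1 = 29
n=0: not >5, s = 29-1 = 28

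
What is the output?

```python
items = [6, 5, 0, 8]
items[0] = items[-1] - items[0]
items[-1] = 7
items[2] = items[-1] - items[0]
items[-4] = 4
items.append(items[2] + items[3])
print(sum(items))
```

33

items[0] = items[-1]-items[0] = 8-6 = 2 → [2, 5, 0, 8]
items[-1] = 7 → [2, 5, 0, 7]
items[2] = items[-1]-items[0] = 7-2 = 5 → [2, 5, 5, 7]
items[-4] = 4 → [4, 5, 5, 7]
append items[2]+items[3] = 5+7 = 12 → [4, 5, 5, 7, 12]
sum = 33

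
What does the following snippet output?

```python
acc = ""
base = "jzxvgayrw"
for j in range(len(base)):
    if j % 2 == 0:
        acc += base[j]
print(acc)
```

j=0: add 'j' → 'j'
j=1: skip
j=2: add 'x' → 'jx'
j=3: skip
j=4: add 'g' → 'jxg'
j=5: skip
j=6: add 'y' → 'jxgy'
j=7: skip
j=8: add 'w' → 'jxgyw'

jxgyw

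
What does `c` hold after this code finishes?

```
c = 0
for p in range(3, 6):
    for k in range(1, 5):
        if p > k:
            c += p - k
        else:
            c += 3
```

p=3,k=1: 3>1, c = 0+2 = 2
p=3,k=2: 3>2, c = 2+1 = 3
p=3,k=3: not 3>3, c = 3+3 = 6
p=3,k=4: not 3>4, c = 6+3 = 9
p=4,k=1: 4>1, c = 9+3 = 12
p=4,k=2: 4>2, c = 12+2 = 14
p=4,k=3: 4>3, c = 14+1 = 15
p=4,k=4: not 4>4, c = 15+3 = 18
p=5,k=1: 5>1, c = 18+4 = 22
p=5,k=2: 5>2, c = 22+3 = 25
p=5,k=3: 5>3, c = 25+2 = 27
p=5,k=4: 5>4, c = 27+1 = 28

28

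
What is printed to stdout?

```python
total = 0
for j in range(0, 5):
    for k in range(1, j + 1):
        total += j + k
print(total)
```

50

j=1,k=1: total = 0+2 = 2
j=2,k=1: total = 2+3 = 5
j=2,k=2: total = 5+4 = 9
j=3,k=1: total = 9+4 = 13
j=3,k=2: total = 13+5 = 18
j=3,k=3: total = 18+6 = 24
j=4,k=1: total = 24+5 = 29
j=4,k=2: total = 29+6 = 35
j=4,k=3: total = 35+7 = 42
j=4,k=4: total = 42+8 = 50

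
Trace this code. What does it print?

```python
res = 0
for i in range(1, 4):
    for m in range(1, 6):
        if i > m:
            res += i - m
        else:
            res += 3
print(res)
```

40

i=1,m=1: not 1>1, res = 0+3 = 3
i=1,m=2: not 1>2, res = 3+3 = 6
i=1,m=3: not 1>3, res = 6+3 = 9
i=1,m=4: not 1>4, res = 9+3 = 12
i=1,m=5: not 1>5, res = 12+3 = 15
i=2,m=1: 2>1, res = 15+1 = 16
i=2,m=2: not 2>2, res = 16+3 = 19
i=2,m=3: not 2>3, res = 19+3 = 22
i=2,m=4: not 2>4, res = 22+3 = 25
i=2,m=5: not 2>5, res = 25+3 = 28
i=3,m=1: 3>1, res = 28+2 = 30
i=3,m=2: 3>2, res = 30+1 = 31
i=3,m=3: not 3>3, res = 31+3 = 34
i=3,m=4: not 3>4, res = 34+3 = 37
i=3,m=5: not 3>5, res = 37+3 = 40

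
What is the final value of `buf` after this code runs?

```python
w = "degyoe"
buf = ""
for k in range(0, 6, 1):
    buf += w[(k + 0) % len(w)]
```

k=0: add w[0]='d' → 'd'
k=1: add w[1]='e' → 'de'
k=2: add w[2]='g' → 'deg'
k=3: add w[3]='y' → 'degy'
k=4: add w[4]='o' → 'degyo'
k=5: add w[5]='e' → 'degyoe'

'degyoe'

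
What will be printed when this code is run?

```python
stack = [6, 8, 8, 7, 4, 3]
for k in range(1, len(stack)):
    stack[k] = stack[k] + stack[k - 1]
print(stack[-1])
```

36

k=1: stack[1] = 8+6 = 14 → [6, 14, 8, 7, 4, 3]
k=2: stack[2] = 8+14 = 22 → [6, 14, 22, 7, 4, 3]
k=3: stack[3] = 7+22 = 29 → [6, 14, 22, 29, 4, 3]
k=4: stack[4] = 4+29 = 33 → [6, 14, 22, 29, 33, 3]
k=5: stack[5] = 3+33 = 36 → [6, 14, 22, 29, 33, 36]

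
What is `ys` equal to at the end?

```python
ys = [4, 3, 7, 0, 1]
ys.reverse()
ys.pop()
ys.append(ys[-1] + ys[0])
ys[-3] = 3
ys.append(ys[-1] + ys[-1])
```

[1, 0, 3, 3, 4, 8]

reverse → [1, 0, 7, 3, 4]
pop() removes 4 → [1, 0, 7, 3]
append ys[-1]+ys[0] = 3+1 = 4 → [1, 0, 7, 3, 4]
ys[-3] = 3 → [1, 0, 3, 3, 4]
append ys[-1]+ys[-1] = 4+4 = 8 → [1, 0, 3, 3, 4, 8]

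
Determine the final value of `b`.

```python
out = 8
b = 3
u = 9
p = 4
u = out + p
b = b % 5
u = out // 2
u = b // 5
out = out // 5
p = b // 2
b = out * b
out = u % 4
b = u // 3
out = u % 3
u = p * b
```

u = 8+4 = 12
b = 3%5 = 3
u = 8//2 = 4
u = 3//5 = 0
out = 8//5 = 1
p = 3//2 = 1
b = 1*3 = 3
out = 0%4 = 0
b = 0//3 = 0
out = 0%3 = 0
u = 1*0 = 0

0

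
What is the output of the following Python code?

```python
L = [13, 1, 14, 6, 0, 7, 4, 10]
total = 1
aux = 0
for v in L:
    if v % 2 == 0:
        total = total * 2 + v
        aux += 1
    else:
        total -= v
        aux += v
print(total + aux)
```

v=13: not even, total = 1-13 = -12; aux=13
v=1: not even, total = (-12)-1 = -13; aux=14
v=14: even, total = (-13)*2+14 = -12; aux=15
v=6: even, total = (-12)*2+6 = -18; aux=16
v=0: even, total = (-18)*2+0 = -36; aux=17
v=7: not even, total = (-36)-7 = -43; aux=24
v=4: even, total = (-43)*2+4 = -82; aux=25
v=10: even, total = (-82)*2+10 = -154; aux=26
total+aux = (-154)+26 = -128

-128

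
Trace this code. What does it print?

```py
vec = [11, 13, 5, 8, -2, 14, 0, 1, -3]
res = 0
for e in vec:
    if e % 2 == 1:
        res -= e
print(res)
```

-27

e=11: odd, res = 0-11 = -11
e=13: odd, res = (-11)-13 = -24
e=5: odd, res = (-24)-5 = -29
e=8: not odd
e=-2: not odd
e=14: not odd
e=0: not odd
e=1: odd, res = (-29)-1 = -30
e=-3: odd, res = (-30)-(-3) = -27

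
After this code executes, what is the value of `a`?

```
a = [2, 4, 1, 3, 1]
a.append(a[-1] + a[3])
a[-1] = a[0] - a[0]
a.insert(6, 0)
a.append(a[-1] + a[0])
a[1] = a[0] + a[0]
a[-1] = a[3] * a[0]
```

[2, 4, 1, 3, 1, 0, 0, 6]

append a[-1]+a[3] = 1+3 = 4 → [2, 4, 1, 3, 1, 4]
a[-1] = a[0]-a[0] = 2-2 = 0 → [2, 4, 1, 3, 1, 0]
insert 0 at 6 → [2, 4, 1, 3, 1, 0, 0]
append a[-1]+a[0] = 0+2 = 2 → [2, 4, 1, 3, 1, 0, 0, 2]
a[1] = a[0]+a[0] = 2+2 = 4 → [2, 4, 1, 3, 1, 0, 0, 2]
a[-1] = a[3]*a[0] = 3*2 = 6 → [2, 4, 1, 3, 1, 0, 0, 6]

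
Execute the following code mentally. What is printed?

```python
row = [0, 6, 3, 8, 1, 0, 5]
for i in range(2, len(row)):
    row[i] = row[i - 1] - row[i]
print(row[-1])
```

-11

i=2: row[2] = 6-3 = 3 → [0, 6, 3, 8, 1, 0, 5]
i=3: row[3] = 3-8 = -5 → [0, 6, 3, -5, 1, 0, 5]
i=4: row[4] = (-5)-1 = -6 → [0, 6, 3, -5, -6, 0, 5]
i=5: row[5] = (-6)-0 = -6 → [0, 6, 3, -5, -6, -6, 5]
i=6: row[6] = (-6)-5 = -11 → [0, 6, 3, -5, -6, -6, -11]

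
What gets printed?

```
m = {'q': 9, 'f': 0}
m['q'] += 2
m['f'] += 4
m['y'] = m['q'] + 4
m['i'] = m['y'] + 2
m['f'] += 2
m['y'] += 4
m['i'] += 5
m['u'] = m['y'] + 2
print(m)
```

{'q': 11, 'f': 6, 'y': 19, 'i': 22, 'u': 21}

m['q'] = 9+2 = 11 → {'q': 11, 'f': 0}
m['f'] = 0+4 = 4 → {'q': 11, 'f': 4}
m['y'] = m['q']+4 = 15 → {'q': 11, 'f': 4, 'y': 15}
m['i'] = m['y']+2 = 17 → {'q': 11, 'f': 4, 'y': 15, 'i': 17}
m['f'] = 4+2 = 6 → {'q': 11, 'f': 6, 'y': 15, 'i': 17}
m['y'] = 15+4 = 19 → {'q': 11, 'f': 6, 'y': 19, 'i': 17}
m['i'] = 17+5 = 22 → {'q': 11, 'f': 6, 'y': 19, 'i': 22}
m['u'] = m['y']+2 = 21 → {'q': 11, 'f': 6, 'y': 19, 'i': 22, 'u': 21}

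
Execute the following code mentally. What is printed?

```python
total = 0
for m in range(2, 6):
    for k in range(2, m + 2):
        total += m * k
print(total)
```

m=2,k=2: total = 0+4 = 4
m=2,k=3: total = 4+6 = 10
m=3,k=2: total = 10+6 = 16
m=3,k=3: total = 16+9 = 25
m=3,k=4: total = 25+12 = 37
m=4,k=2: total = 37+8 = 45
m=4,k=3: total = 45+12 = 57
m=4,k=4: total = 57+16 = 73
m=4,k=5: total = 73+20 = 93
m=5,k=2: total = 93+10 = 103
m=5,k=3: total = 103+15 = 118
m=5,k=4: total = 118+20 = 138
m=5,k=5: total = 138+25 = 163
m=5,k=6: total = 163+30 = 193

193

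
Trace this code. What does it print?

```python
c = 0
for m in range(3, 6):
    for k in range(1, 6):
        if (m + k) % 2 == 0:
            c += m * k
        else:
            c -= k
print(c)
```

m=3,k=1: even sum, c = 0+3 = 3
m=3,k=2: odd sum, c = 3-2 = 1
m=3,k=3: even sum, c = 1+9 = 10
m=3,k=4: odd sum, c = 10-4 = 6
m=3,k=5: even sum, c = 6+15 = 21
m=4,k=1: odd sum, c = 21-1 = 20
m=4,k=2: even sum, c = 20+8 = 28
m=4,k=3: odd sum, c = 28-3 = 25
m=4,k=4: even sum, c = 25+16 = 41
m=4,k=5: odd sum, c = 41-5 = 36
m=5,k=1: even sum, c = 36+5 = 41
m=5,k=2: odd sum, c = 41-2 = 39
m=5,k=3: even sum, c = 39+15 = 54
m=5,k=4: odd sum, c = 54-4 = 50
m=5,k=5: even sum, c = 50+25 = 75

75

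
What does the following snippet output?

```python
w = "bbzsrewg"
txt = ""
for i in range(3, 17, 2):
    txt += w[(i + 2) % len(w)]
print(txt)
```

egbsegb

i=3: add w[5]='e' → 'e'
i=5: add w[7]='g' → 'eg'
i=7: add w[1]='b' → 'egb'
i=9: add w[3]='s' → 'egbs'
i=11: add w[5]='e' → 'egbse'
i=13: add w[7]='g' → 'egbseg'
i=15: add w[1]='b' → 'egbsegb'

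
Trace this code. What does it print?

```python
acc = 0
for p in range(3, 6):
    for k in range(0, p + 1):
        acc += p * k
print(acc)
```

p=3,k=0: acc = 0+0 = 0
p=3,k=1: acc = 0+3 = 3
p=3,k=2: acc = 3+6 = 9
p=3,k=3: acc = 9+9 = 18
p=4,k=0: acc = 18+0 = 18
p=4,k=1: acc = 18+4 = 22
p=4,k=2: acc = 22+8 = 30
p=4,k=3: acc = 30+12 = 42
p=4,k=4: acc = 42+16 = 58
p=5,k=0: acc = 58+0 = 58
p=5,k=1: acc = 58+5 = 63
p=5,k=2: acc = 63+10 = 73
p=5,k=3: acc = 73+15 = 88
p=5,k=4: acc = 88+20 = 108
p=5,k=5: acc = 108+25 = 133

133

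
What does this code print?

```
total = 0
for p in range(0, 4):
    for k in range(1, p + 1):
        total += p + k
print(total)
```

24

p=1,k=1: total = 0+2 = 2
p=2,k=1: total = 2+3 = 5
p=2,k=2: total = 5+4 = 9
p=3,k=1: total = 9+4 = 13
p=3,k=2: total = 13+5 = 18
p=3,k=3: total = 18+6 = 24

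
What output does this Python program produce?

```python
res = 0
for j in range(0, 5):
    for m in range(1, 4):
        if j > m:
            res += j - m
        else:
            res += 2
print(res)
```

j=0,m=1: not 0>1, res = 0+2 = 2
j=0,m=2: not 0>2, res = 2+2 = 4
j=0,m=3: not 0>3, res = 4+2 = 6
j=1,m=1: not 1>1, res = 6+2 = 8
j=1,m=2: not 1>2, res = 8+2 = 10
j=1,m=3: not 1>3, res = 10+2 = 12
j=2,m=1: 2>1, res = 12+1 = 13
j=2,m=2: not 2>2, res = 13+2 = 15
j=2,m=3: not 2>3, res = 15+2 = 17
j=3,m=1: 3>1, res = 17+2 = 19
j=3,m=2: 3>2, res = 19+1 = 20
j=3,m=3: not 3>3, res = 20+2 = 22
j=4,m=1: 4>1, res = 22+3 = 25
j=4,m=2: 4>2, res = 25+2 = 27
j=4,m=3: 4>3, res = 27+1 = 28

28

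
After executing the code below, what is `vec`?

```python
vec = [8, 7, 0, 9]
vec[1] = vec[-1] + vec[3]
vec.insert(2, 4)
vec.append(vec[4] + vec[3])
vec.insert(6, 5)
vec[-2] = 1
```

vec[1] = vec[-1]+vec[3] = 9+9 = 18 → [8, 18, 0, 9]
insert 4 at 2 → [8, 18, 4, 0, 9]
append vec[4]+vec[3] = 9+0 = 9 → [8, 18, 4, 0, 9, 9]
insert 5 at 6 → [8, 18, 4, 0, 9, 9, 5]
vec[-2] = 1 → [8, 18, 4, 0, 9, 1, 5]

[8, 18, 4, 0, 9, 1, 5]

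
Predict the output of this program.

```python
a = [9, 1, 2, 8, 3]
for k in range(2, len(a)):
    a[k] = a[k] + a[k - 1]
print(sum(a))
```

k=2: a[2] = 2+1 = 3 → [9, 1, 3, 8, 3]
k=3: a[3] = 8+3 = 11 → [9, 1, 3, 11, 3]
k=4: a[4] = 3+11 = 14 → [9, 1, 3, 11, 14]
sum = 38

38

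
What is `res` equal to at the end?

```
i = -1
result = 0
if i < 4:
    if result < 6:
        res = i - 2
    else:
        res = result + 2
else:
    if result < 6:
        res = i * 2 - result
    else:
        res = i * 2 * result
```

i=-1, result=0
i < 4 is True; result < 6 is True
→ res = i - 2 = -3

-3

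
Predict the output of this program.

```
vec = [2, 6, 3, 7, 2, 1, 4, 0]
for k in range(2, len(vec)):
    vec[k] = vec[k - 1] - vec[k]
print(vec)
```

[2, 6, 3, -4, -6, -7, -11, -11]

k=2: vec[2] = 6-3 = 3 → [2, 6, 3, 7, 2, 1, 4, 0]
k=3: vec[3] = 3-7 = -4 → [2, 6, 3, -4, 2, 1, 4, 0]
k=4: vec[4] = (-4)-2 = -6 → [2, 6, 3, -4, -6, 1, 4, 0]
k=5: vec[5] = (-6)-1 = -7 → [2, 6, 3, -4, -6, -7, 4, 0]
k=6: vec[6] = (-7)-4 = -11 → [2, 6, 3, -4, -6, -7, -11, 0]
k=7: vec[7] = (-11)-0 = -11 → [2, 6, 3, -4, -6, -7, -11, -11]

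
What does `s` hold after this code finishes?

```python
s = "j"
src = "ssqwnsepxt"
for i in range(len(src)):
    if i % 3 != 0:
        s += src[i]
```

i=0: skip
i=1: add 's' → 'js'
i=2: add 'q' → 'jsq'
i=3: skip
i=4: add 'n' → 'jsqn'
i=5: add 's' → 'jsqns'
i=6: skip
i=7: add 'p' → 'jsqnsp'
i=8: add 'x' → 'jsqnspx'
i=9: skip

'jsqnspx'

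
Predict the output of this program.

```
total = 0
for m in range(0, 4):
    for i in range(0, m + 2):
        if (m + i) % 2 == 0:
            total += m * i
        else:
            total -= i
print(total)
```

m=0,i=0: even sum, total = 0+0 = 0
m=0,i=1: odd sum, total = 0-1 = -1
m=1,i=0: odd sum, total = (-1)-0 = -1
m=1,i=1: even sum, total = (-1)+1 = 0
m=1,i=2: odd sum, total = 0-2 = -2
m=2,i=0: even sum, total = (-2)+0 = -2
m=2,i=1: odd sum, total = (-2)-1 = -3
m=2,i=2: even sum, total = (-3)+4 = 1
m=2,i=3: odd sum, total = 1-3 = -2
m=3,i=0: odd sum, total = (-2)-0 = -2
m=3,i=1: even sum, total = (-2)+3 = 1
m=3,i=2: odd sum, total = 1-2 = -1
m=3,i=3: even sum, total = (-1)+9 = 8
m=3,i=4: odd sum, total = 8-4 = 4

4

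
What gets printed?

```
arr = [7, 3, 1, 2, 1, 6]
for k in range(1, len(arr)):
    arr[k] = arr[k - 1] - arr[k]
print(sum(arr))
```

9

k=1: arr[1] = 7-3 = 4 → [7, 4, 1, 2, 1, 6]
k=2: arr[2] = 4-1 = 3 → [7, 4, 3, 2, 1, 6]
k=3: arr[3] = 3-2 = 1 → [7, 4, 3, 1, 1, 6]
k=4: arr[4] = 1-1 = 0 → [7, 4, 3, 1, 0, 6]
k=5: arr[5] = 0-6 = -6 → [7, 4, 3, 1, 0, -6]
sum = 9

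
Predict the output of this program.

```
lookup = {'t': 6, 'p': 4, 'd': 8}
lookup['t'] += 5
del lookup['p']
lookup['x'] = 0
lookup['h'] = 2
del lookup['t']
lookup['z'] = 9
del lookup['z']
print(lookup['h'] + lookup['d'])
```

10

lookup['t'] = 6+5 = 11 → {'t': 11, 'p': 4, 'd': 8}
del 'p' → {'t': 11, 'd': 8}
lookup['x'] = 0 → {'t': 11, 'd': 8, 'x': 0}
lookup['h'] = 2 → {'t': 11, 'd': 8, 'x': 0, 'h': 2}
del 't' → {'d': 8, 'x': 0, 'h': 2}
lookup['z'] = 9 → {'d': 8, 'x': 0, 'h': 2, 'z': 9}
del 'z' → {'d': 8, 'x': 0, 'h': 2}
lookup['h']+lookup['d'] = 2+8 = 10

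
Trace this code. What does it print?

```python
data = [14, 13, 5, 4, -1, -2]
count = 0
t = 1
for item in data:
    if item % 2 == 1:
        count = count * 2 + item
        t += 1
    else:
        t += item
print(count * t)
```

item=14: not odd; t=15
item=13: odd, count = 0*2+13 = 13; t=16
item=5: odd, count = 13*2+5 = 31; t=17
item=4: not odd; t=21
item=-1: odd, count = 31*2+(-1) = 61; t=22
item=-2: not odd; t=20
count*t = 61*20 = 1220

1220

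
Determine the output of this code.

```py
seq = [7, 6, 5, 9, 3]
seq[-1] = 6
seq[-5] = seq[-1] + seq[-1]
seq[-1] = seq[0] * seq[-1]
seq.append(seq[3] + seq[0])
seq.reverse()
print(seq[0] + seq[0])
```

42

seq[-1] = 6 → [7, 6, 5, 9, 6]
seq[-5] = seq[-1]+seq[-1] = 6+6 = 12 → [12, 6, 5, 9, 6]
seq[-1] = seq[0]*seq[-1] = 12*6 = 72 → [12, 6, 5, 9, 72]
append seq[3]+seq[0] = 9+12 = 21 → [12, 6, 5, 9, 72, 21]
reverse → [21, 72, 9, 5, 6, 12]
seq[0]+seq[0] = 21+21 = 42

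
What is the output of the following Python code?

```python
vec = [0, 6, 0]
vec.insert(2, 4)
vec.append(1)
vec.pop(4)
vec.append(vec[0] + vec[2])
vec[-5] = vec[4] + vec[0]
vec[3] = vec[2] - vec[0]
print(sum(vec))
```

18

insert 4 at 2 → [0, 6, 4, 0]
append 1 → [0, 6, 4, 0, 1]
pop(4) removes 1 → [0, 6, 4, 0]
append vec[0]+vec[2] = 0+4 = 4 → [0, 6, 4, 0, 4]
vec[-5] = vec[4]+vec[0] = 4+0 = 4 → [4, 6, 4, 0, 4]
vec[3] = vec[2]-vec[0] = 4-4 = 0 → [4, 6, 4, 0, 4]
sum = 18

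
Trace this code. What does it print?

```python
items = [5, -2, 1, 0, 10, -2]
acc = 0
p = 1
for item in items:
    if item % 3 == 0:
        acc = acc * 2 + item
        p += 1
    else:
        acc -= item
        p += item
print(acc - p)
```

-30

item=5: not %3==0, acc = 0-5 = -5; p=6
item=-2: not %3==0, acc = (-5)-(-2) = -3; p=4
item=1: not %3==0, acc = (-3)-1 = -4; p=5
item=0: %3==0, acc = (-4)*2+0 = -8; p=6
item=10: not %3==0, acc = (-8)-10 = -18; p=16
item=-2: not %3==0, acc = (-18)-(-2) = -16; p=14
acc-p = (-16)-14 = -30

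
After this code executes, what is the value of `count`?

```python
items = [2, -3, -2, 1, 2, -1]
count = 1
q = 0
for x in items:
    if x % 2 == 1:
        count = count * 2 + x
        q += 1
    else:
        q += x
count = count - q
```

-8

x=2: not odd; q=2
x=-3: odd, count = 1*2+(-3) = -1; q=3
x=-2: not odd; q=1
x=1: odd, count = (-1)*2+1 = -1; q=2
x=2: not odd; q=4
x=-1: odd, count = (-1)*2+(-1) = -3; q=5
count-q = (-3)-5 = -8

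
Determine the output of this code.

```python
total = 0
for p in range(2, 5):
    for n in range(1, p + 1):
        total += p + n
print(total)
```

p=2,n=1: total = 0+3 = 3
p=2,n=2: total = 3+4 = 7
p=3,n=1: total = 7+4 = 11
p=3,n=2: total = 11+5 = 16
p=3,n=3: total = 16+6 = 22
p=4,n=1: total = 22+5 = 27
p=4,n=2: total = 27+6 = 33
p=4,n=3: total = 33+7 = 40
p=4,n=4: total = 40+8 = 48

48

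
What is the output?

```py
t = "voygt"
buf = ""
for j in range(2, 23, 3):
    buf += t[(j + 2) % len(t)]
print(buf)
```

tyvgoty

j=2: add t[4]='t' → 't'
j=5: add t[2]='y' → 'ty'
j=8: add t[0]='v' → 'tyv'
j=11: add t[3]='g' → 'tyvg'
j=14: add t[1]='o' → 'tyvgo'
j=17: add t[4]='t' → 'tyvgot'
j=20: add t[2]='y' → 'tyvgoty'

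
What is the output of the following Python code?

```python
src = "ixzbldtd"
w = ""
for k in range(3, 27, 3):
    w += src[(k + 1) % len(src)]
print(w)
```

k=3: add src[4]='l' → 'l'
k=6: add src[7]='d' → 'ld'
k=9: add src[2]='z' → 'ldz'
k=12: add src[5]='d' → 'ldzd'
k=15: add src[0]='i' → 'ldzdi'
k=18: add src[3]='b' → 'ldzdib'
k=21: add src[6]='t' → 'ldzdibt'
k=24: add src[1]='x' → 'ldzdibtx'

ldzdibtx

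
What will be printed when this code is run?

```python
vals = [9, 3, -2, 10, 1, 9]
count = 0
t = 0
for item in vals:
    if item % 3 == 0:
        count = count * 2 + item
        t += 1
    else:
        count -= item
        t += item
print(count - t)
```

21

item=9: %3==0, count = 0*2+9 = 9; t=1
item=3: %3==0, count = 9*2+3 = 21; t=2
item=-2: not %3==0, count = 21-(-2) = 23; t=0
item=10: not %3==0, count = 23-10 = 13; t=10
item=1: not %3==0, count = 13-1 = 12; t=11
item=9: %3==0, count = 12*2+9 = 33; t=12
count-t = 33-12 = 21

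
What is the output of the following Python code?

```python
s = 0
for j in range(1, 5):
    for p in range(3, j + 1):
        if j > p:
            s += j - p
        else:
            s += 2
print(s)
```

5

j=3,p=3: not 3>3, s = 0+2 = 2
j=4,p=3: 4>3, s = 2+1 = 3
j=4,p=4: not 4>4, s = 3+2 = 5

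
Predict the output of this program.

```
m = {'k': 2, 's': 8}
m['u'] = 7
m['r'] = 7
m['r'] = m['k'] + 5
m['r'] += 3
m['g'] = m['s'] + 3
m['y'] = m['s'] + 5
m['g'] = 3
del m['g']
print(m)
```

{'k': 2, 's': 8, 'u': 7, 'r': 10, 'y': 13}

m['u'] = 7 → {'k': 2, 's': 8, 'u': 7}
m['r'] = 7 → {'k': 2, 's': 8, 'u': 7, 'r': 7}
m['r'] = m['k']+5 = 7 → {'k': 2, 's': 8, 'u': 7, 'r': 7}
m['r'] = 7+3 = 10 → {'k': 2, 's': 8, 'u': 7, 'r': 10}
m['g'] = m['s']+3 = 11 → {'k': 2, 's': 8, 'u': 7, 'r': 10, 'g': 11}
m['y'] = m['s']+5 = 13 → {'k': 2, 's': 8, 'u': 7, 'r': 10, 'g': 11, 'y': 13}
m['g'] = 3 → {'k': 2, 's': 8, 'u': 7, 'r': 10, 'g': 3, 'y': 13}
del 'g' → {'k': 2, 's': 8, 'u': 7, 'r': 10, 'y': 13}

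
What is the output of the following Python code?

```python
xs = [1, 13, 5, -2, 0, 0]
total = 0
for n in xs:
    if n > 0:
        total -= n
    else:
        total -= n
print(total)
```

-17

n=1: >0, total = 0-1 = -1
n=13: >0, total = (-1)-13 = -14
n=5: >0, total = (-14)-5 = -19
n=-2: not >0, total = (-19)-(-2) = -17
n=0: not >0, total = (-17)-0 = -17
n=0: not >0, total = (-17)-0 = -17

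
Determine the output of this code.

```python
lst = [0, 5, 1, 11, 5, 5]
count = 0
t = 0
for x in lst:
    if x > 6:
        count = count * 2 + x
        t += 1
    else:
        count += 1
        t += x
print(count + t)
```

36

x=0: not >6, count = 0+1 = 1; t=0
x=5: not >6, count = 1+1 = 2; t=5
x=1: not >6, count = 2+1 = 3; t=6
x=11: >6, count = 3*2+11 = 17; t=7
x=5: not >6, count = 17+1 = 18; t=12
x=5: not >6, count = 18+1 = 19; t=17
count+t = 19+17 = 36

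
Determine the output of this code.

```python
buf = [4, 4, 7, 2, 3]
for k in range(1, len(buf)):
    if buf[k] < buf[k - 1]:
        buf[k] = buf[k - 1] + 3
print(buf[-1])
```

k=1: 4>=4, unchanged → [4, 4, 7, 2, 3]
k=2: 7>=4, unchanged → [4, 4, 7, 2, 3]
k=3: 2<7, buf[3] = 7+3 = 10 → [4, 4, 7, 10, 3]
k=4: 3<10, buf[4] = 10+3 = 13 → [4, 4, 7, 10, 13]

13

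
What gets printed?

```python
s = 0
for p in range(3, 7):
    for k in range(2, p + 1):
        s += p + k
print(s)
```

p=3,k=2: s = 0+5 = 5
p=3,k=3: s = 5+6 = 11
p=4,k=2: s = 11+6 = 17
p=4,k=3: s = 17+7 = 24
p=4,k=4: s = 24+8 = 32
p=5,k=2: s = 32+7 = 39
p=5,k=3: s = 39+8 = 47
p=5,k=4: s = 47+9 = 56
p=5,k=5: s = 56+10 = 66
p=6,k=2: s = 66+8 = 74
p=6,k=3: s = 74+9 = 83
p=6,k=4: s = 83+10 = 93
p=6,k=5: s = 93+11 = 104
p=6,k=6: s = 104+12 = 116

116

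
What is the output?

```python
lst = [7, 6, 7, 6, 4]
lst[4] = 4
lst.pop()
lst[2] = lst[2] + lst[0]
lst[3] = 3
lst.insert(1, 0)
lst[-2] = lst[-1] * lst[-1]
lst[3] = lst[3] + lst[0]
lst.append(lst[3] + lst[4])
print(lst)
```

lst[4] = 4 → [7, 6, 7, 6, 4]
pop() removes 4 → [7, 6, 7, 6]
lst[2] = lst[2]+lst[0] = 7+7 = 14 → [7, 6, 14, 6]
lst[3] = 3 → [7, 6, 14, 3]
insert 0 at 1 → [7, 0, 6, 14, 3]
lst[-2] = lst[-1]*lst[-1] = 3*3 = 9 → [7, 0, 6, 9, 3]
lst[3] = lst[3]+lst[0] = 9+7 = 16 → [7, 0, 6, 16, 3]
append lst[3]+lst[4] = 16+3 = 19 → [7, 0, 6, 16, 3, 19]

[7, 0, 6, 16, 3, 19]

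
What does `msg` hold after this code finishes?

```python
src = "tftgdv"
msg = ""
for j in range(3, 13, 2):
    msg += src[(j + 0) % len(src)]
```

j=3: add src[3]='g' → 'g'
j=5: add src[5]='v' → 'gv'
j=7: add src[1]='f' → 'gvf'
j=9: add src[3]='g' → 'gvfg'
j=11: add src[5]='v' → 'gvfgv'

'gvfgv'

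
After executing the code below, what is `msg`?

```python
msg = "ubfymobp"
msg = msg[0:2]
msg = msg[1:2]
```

slice [0:2] → 'ub'
slice [1:2] → 'b'

'b'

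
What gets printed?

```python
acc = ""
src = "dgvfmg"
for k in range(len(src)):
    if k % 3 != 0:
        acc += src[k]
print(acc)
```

gvmg

k=0: skip
k=1: add 'g' → 'g'
k=2: add 'v' → 'gv'
k=3: skip
k=4: add 'm' → 'gvm'
k=5: add 'g' → 'gvmg'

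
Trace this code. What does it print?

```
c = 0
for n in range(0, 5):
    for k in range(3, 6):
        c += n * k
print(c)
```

n=0,k=3: c = 0+0 = 0
n=0,k=4: c = 0+0 = 0
n=0,k=5: c = 0+0 = 0
n=1,k=3: c = 0+3 = 3
n=1,k=4: c = 3+4 = 7
n=1,k=5: c = 7+5 = 12
n=2,k=3: c = 12+6 = 18
n=2,k=4: c = 18+8 = 26
n=2,k=5: c = 26+10 = 36
n=3,k=3: c = 36+9 = 45
n=3,k=4: c = 45+12 = 57
n=3,k=5: c = 57+15 = 72
n=4,k=3: c = 72+12 = 84
n=4,k=4: c = 84+16 = 100
n=4,k=5: c = 100+20 = 120

120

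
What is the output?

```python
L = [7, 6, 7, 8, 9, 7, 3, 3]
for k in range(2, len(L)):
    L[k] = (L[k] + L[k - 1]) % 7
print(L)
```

k=2: L[2] = (7+6)%7 = 6 → [7, 6, 6, 8, 9, 7, 3, 3]
k=3: L[3] = (8+6)%7 = 0 → [7, 6, 6, 0, 9, 7, 3, 3]
k=4: L[4] = (9+0)%7 = 2 → [7, 6, 6, 0, 2, 7, 3, 3]
k=5: L[5] = (7+2)%7 = 2 → [7, 6, 6, 0, 2, 2, 3, 3]
k=6: L[6] = (3+2)%7 = 5 → [7, 6, 6, 0, 2, 2, 5, 3]
k=7: L[7] = (3+5)%7 = 1 → [7, 6, 6, 0, 2, 2, 5, 1]

[7, 6, 6, 0, 2, 2, 5, 1]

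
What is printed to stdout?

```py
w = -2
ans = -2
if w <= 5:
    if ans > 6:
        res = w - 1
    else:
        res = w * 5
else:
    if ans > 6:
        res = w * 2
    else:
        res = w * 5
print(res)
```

w=-2, ans=-2
w <= 5 is True; ans > 6 is False
→ res = w * 5 = -10

-10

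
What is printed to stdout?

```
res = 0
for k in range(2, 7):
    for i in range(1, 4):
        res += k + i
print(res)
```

k=2,i=1: res = 0+3 = 3
k=2,i=2: res = 3+4 = 7
k=2,i=3: res = 7+5 = 12
k=3,i=1: res = 12+4 = 16
k=3,i=2: res = 16+5 = 21
k=3,i=3: res = 21+6 = 27
k=4,i=1: res = 27+5 = 32
k=4,i=2: res = 32+6 = 38
k=4,i=3: res = 38+7 = 45
k=5,i=1: res = 45+6 = 51
k=5,i=2: res = 51+7 = 58
k=5,i=3: res = 58+8 = 66
k=6,i=1: res = 66+7 = 73
k=6,i=2: res = 73+8 = 81
k=6,i=3: res = 81+9 = 90

90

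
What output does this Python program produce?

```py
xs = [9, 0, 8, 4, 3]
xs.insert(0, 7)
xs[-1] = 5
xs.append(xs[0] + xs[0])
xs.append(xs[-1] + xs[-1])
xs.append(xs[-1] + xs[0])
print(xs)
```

[7, 9, 0, 8, 4, 5, 14, 28, 35]

insert 7 at 0 → [7, 9, 0, 8, 4, 3]
xs[-1] = 5 → [7, 9, 0, 8, 4, 5]
append xs[0]+xs[0] = 7+7 = 14 → [7, 9, 0, 8, 4, 5, 14]
append xs[-1]+xs[-1] = 14+14 = 28 → [7, 9, 0, 8, 4, 5, 14, 28]
append xs[-1]+xs[0] = 28+7 = 35 → [7, 9, 0, 8, 4, 5, 14, 28, 35]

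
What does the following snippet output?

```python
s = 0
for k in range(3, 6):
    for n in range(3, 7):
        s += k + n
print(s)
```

k=3,n=3: s = 0+6 = 6
k=3,n=4: s = 6+7 = 13
k=3,n=5: s = 13+8 = 21
k=3,n=6: s = 21+9 = 30
k=4,n=3: s = 30+7 = 37
k=4,n=4: s = 37+8 = 45
k=4,n=5: s = 45+9 = 54
k=4,n=6: s = 54+10 = 64
k=5,n=3: s = 64+8 = 72
k=5,n=4: s = 72+9 = 81
k=5,n=5: s = 81+10 = 91
k=5,n=6: s = 91+11 = 102

102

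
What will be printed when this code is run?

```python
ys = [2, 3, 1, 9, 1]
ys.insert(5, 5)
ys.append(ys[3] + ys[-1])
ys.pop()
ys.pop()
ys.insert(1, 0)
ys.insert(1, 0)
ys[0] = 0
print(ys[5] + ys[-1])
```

10

insert 5 at 5 → [2, 3, 1, 9, 1, 5]
append ys[3]+ys[-1] = 9+5 = 14 → [2, 3, 1, 9, 1, 5, 14]
pop() removes 14 → [2, 3, 1, 9, 1, 5]
pop() removes 5 → [2, 3, 1, 9, 1]
insert 0 at 1 → [2, 0, 3, 1, 9, 1]
insert 0 at 1 → [2, 0, 0, 3, 1, 9, 1]
ys[0] = 0 → [0, 0, 0, 3, 1, 9, 1]
ys[5]+ys[-1] = 9+1 = 10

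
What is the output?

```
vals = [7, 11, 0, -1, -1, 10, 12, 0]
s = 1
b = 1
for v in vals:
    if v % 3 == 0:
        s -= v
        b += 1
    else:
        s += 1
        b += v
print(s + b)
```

v=7: not %3==0, s = 1+1 = 2; b=8
v=11: not %3==0, s = 2+1 = 3; b=19
v=0: %3==0, s = 3-0 = 3; b=20
v=-1: not %3==0, s = 3+1 = 4; b=19
v=-1: not %3==0, s = 4+1 = 5; b=18
v=10: not %3==0, s = 5+1 = 6; b=28
v=12: %3==0, s = 6-12 = -6; b=29
v=0: %3==0, s = (-6)-0 = -6; b=30
s+b = (-6)+30 = 24

24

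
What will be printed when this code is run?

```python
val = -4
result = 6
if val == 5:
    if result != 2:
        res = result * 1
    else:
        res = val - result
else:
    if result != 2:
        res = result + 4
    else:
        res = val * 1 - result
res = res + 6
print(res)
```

16

val=-4, result=6
val == 5 is False; result != 2 is True
→ res = result + 4 = 10
res = 10+6 = 16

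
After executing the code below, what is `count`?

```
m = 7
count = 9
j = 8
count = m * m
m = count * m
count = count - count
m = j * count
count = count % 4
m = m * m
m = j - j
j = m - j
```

count = 7*7 = 49
m = 49*7 = 343
count = 49-49 = 0
m = 8*0 = 0
count = 0%4 = 0
m = 0*0 = 0
m = 8-8 = 0
j = 0-8 = -8

0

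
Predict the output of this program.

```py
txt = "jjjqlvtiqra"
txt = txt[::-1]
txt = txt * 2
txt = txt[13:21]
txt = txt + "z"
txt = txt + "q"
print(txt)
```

reverse → 'arqitvlqjjj'
repeat ×2 → 'arqitvlqjjjarqitvlqjjj'
slice [13:21] → 'qitvlqjj'
+ 'z' → 'qitvlqjjz'
+ 'q' → 'qitvlqjjzq'

qitvlqjjzq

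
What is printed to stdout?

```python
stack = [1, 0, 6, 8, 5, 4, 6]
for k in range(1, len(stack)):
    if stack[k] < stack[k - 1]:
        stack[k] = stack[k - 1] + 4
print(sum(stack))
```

68

k=1: 0<1, stack[1] = 1+4 = 5 → [1, 5, 6, 8, 5, 4, 6]
k=2: 6>=5, unchanged → [1, 5, 6, 8, 5, 4, 6]
k=3: 8>=6, unchanged → [1, 5, 6, 8, 5, 4, 6]
k=4: 5<8, stack[4] = 8+4 = 12 → [1, 5, 6, 8, 12, 4, 6]
k=5: 4<12, stack[5] = 12+4 = 16 → [1, 5, 6, 8, 12, 16, 6]
k=6: 6<16, stack[6] = 16+4 = 20 → [1, 5, 6, 8, 12, 16, 20]
sum = 68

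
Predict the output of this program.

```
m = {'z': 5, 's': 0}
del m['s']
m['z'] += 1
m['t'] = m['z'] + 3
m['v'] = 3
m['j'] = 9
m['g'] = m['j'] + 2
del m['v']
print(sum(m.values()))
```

del 's' → {'z': 5}
m['z'] = 5+1 = 6 → {'z': 6}
m['t'] = m['z']+3 = 9 → {'z': 6, 't': 9}
m['v'] = 3 → {'z': 6, 't': 9, 'v': 3}
m['j'] = 9 → {'z': 6, 't': 9, 'v': 3, 'j': 9}
m['g'] = m['j']+2 = 11 → {'z': 6, 't': 9, 'v': 3, 'j': 9, 'g': 11}
del 'v' → {'z': 6, 't': 9, 'j': 9, 'g': 11}
sum of values = 35

35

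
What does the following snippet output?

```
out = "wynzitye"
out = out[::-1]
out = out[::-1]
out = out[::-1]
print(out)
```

eytiznyw

reverse → 'eytiznyw'
reverse → 'wynzitye'
reverse → 'eytiznyw'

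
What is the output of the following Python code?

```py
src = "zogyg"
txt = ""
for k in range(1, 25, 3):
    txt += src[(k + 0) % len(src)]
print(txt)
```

oggzyogg

k=1: add src[1]='o' → 'o'
k=4: add src[4]='g' → 'og'
k=7: add src[2]='g' → 'ogg'
k=10: add src[0]='z' → 'oggz'
k=13: add src[3]='y' → 'oggzy'
k=16: add src[1]='o' → 'oggzyo'
k=19: add src[4]='g' → 'oggzyog'
k=22: add src[2]='g' → 'oggzyogg'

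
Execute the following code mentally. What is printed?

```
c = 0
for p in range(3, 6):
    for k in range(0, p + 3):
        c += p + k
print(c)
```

150

p=3,k=0: c = 0+3 = 3
p=3,k=1: c = 3+4 = 7
p=3,k=2: c = 7+5 = 12
p=3,k=3: c = 12+6 = 18
p=3,k=4: c = 18+7 = 25
p=3,k=5: c = 25+8 = 33
p=4,k=0: c = 33+4 = 37
p=4,k=1: c = 37+5 = 42
p=4,k=2: c = 42+6 = 48
p=4,k=3: c = 48+7 = 55
p=4,k=4: c = 55+8 = 63
p=4,k=5: c = 63+9 = 72
p=4,k=6: c = 72+10 = 82
p=5,k=0: c = 82+5 = 87
p=5,k=1: c = 87+6 = 93
p=5,k=2: c = 93+7 = 100
p=5,k=3: c = 100+8 = 108
p=5,k=4: c = 108+9 = 117
p=5,k=5: c = 117+10 = 127
p=5,k=6: c = 127+11 = 138
p=5,k=7: c = 138+12 = 150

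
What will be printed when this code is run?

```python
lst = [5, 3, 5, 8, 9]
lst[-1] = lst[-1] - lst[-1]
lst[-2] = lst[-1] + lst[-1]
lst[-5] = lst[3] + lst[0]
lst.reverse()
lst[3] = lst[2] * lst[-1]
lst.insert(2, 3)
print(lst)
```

lst[-1] = lst[-1]-lst[-1] = 9-9 = 0 → [5, 3, 5, 8, 0]
lst[-2] = lst[-1]+lst[-1] = 0+0 = 0 → [5, 3, 5, 0, 0]
lst[-5] = lst[3]+lst[0] = 0+5 = 5 → [5, 3, 5, 0, 0]
reverse → [0, 0, 5, 3, 5]
lst[3] = lst[2]*lst[-1] = 5*5 = 25 → [0, 0, 5, 25, 5]
insert 3 at 2 → [0, 0, 3, 5, 25, 5]

[0, 0, 3, 5, 25, 5]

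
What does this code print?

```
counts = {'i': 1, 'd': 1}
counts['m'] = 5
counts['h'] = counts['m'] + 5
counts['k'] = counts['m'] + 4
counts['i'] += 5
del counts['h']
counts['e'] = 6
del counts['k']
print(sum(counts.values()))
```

18

counts['m'] = 5 → {'i': 1, 'd': 1, 'm': 5}
counts['h'] = counts['m']+5 = 10 → {'i': 1, 'd': 1, 'm': 5, 'h': 10}
counts['k'] = counts['m']+4 = 9 → {'i': 1, 'd': 1, 'm': 5, 'h': 10, 'k': 9}
counts['i'] = 1+5 = 6 → {'i': 6, 'd': 1, 'm': 5, 'h': 10, 'k': 9}
del 'h' → {'i': 6, 'd': 1, 'm': 5, 'k': 9}
counts['e'] = 6 → {'i': 6, 'd': 1, 'm': 5, 'k': 9, 'e': 6}
del 'k' → {'i': 6, 'd': 1, 'm': 5, 'e': 6}
sum of values = 18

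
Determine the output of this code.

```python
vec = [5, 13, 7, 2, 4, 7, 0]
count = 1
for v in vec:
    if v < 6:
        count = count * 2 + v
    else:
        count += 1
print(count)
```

90

v=5: <6, count = 1*2+5 = 7
v=13: not <6, count = 7+1 = 8
v=7: not <6, count = 8+1 = 9
v=2: <6, count = 9*2+2 = 20
v=4: <6, count = 20*2+4 = 44
v=7: not <6, count = 44+1 = 45
v=0: <6, count = 45*2+0 = 90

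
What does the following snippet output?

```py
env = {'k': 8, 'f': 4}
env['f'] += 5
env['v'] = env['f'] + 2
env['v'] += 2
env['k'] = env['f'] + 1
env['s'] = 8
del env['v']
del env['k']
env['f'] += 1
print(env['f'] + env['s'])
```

18

env['f'] = 4+5 = 9 → {'k': 8, 'f': 9}
env['v'] = env['f']+2 = 11 → {'k': 8, 'f': 9, 'v': 11}
env['v'] = 11+2 = 13 → {'k': 8, 'f': 9, 'v': 13}
env['k'] = env['f']+1 = 10 → {'k': 10, 'f': 9, 'v': 13}
env['s'] = 8 → {'k': 10, 'f': 9, 'v': 13, 's': 8}
del 'v' → {'k': 10, 'f': 9, 's': 8}
del 'k' → {'f': 9, 's': 8}
env['f'] = 9+1 = 10 → {'f': 10, 's': 8}
env['f']+env['s'] = 10+8 = 18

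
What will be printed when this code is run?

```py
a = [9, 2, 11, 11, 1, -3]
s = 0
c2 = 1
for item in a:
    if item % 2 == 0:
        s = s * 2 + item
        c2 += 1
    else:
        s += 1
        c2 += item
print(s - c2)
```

-23

item=9: not even, s = 0+1 = 1; c2=10
item=2: even, s = 1*2+2 = 4; c2=11
item=11: not even, s = 4+1 = 5; c2=22
item=11: not even, s = 5+1 = 6; c2=33
item=1: not even, s = 6+1 = 7; c2=34
item=-3: not even, s = 7+1 = 8; c2=31
s-c2 = 8-31 = -23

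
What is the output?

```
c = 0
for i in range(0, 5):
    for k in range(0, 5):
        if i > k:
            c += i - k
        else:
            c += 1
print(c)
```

35

i=0,k=0: not 0>0, c = 0+1 = 1
i=0,k=1: not 0>1, c = 1+1 = 2
i=0,k=2: not 0>2, c = 2+1 = 3
i=0,k=3: not 0>3, c = 3+1 = 4
i=0,k=4: not 0>4, c = 4+1 = 5
i=1,k=0: 1>0, c = 5+1 = 6
i=1,k=1: not 1>1, c = 6+1 = 7
i=1,k=2: not 1>2, c = 7+1 = 8
i=1,k=3: not 1>3, c = 8+1 = 9
i=1,k=4: not 1>4, c = 9+1 = 10
i=2,k=0: 2>0, c = 10+2 = 12
i=2,k=1: 2>1, c = 12+1 = 13
i=2,k=2: not 2>2, c = 13+1 = 14
i=2,k=3: not 2>3, c = 14+1 = 15
i=2,k=4: not 2>4, c = 15+1 = 16
i=3,k=0: 3>0, c = 16+3 = 19
i=3,k=1: 3>1, c = 19+2 = 21
i=3,k=2: 3>2, c = 21+1 = 22
i=3,k=3: not 3>3, c = 22+1 = 23
i=3,k=4: not 3>4, c = 23+1 = 24
i=4,k=0: 4>0, c = 24+4 = 28
i=4,k=1: 4>1, c = 28+3 = 31
i=4,k=2: 4>2, c = 31+2 = 33
i=4,k=3: 4>3, c = 33+1 = 34
i=4,k=4: not 4>4, c = 34+1 = 35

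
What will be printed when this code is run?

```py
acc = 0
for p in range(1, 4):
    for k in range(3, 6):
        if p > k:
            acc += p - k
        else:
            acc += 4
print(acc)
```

36

p=1,k=3: not 1>3, acc = 0+4 = 4
p=1,k=4: not 1>4, acc = 4+4 = 8
p=1,k=5: not 1>5, acc = 8+4 = 12
p=2,k=3: not 2>3, acc = 12+4 = 16
p=2,k=4: not 2>4, acc = 16+4 = 20
p=2,k=5: not 2>5, acc = 20+4 = 24
p=3,k=3: not 3>3, acc = 24+4 = 28
p=3,k=4: not 3>4, acc = 28+4 = 32
p=3,k=5: not 3>5, acc = 32+4 = 36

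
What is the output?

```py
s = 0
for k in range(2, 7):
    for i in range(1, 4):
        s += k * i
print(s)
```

120

k=2,i=1: s = 0+2 = 2
k=2,i=2: s = 2+4 = 6
k=2,i=3: s = 6+6 = 12
k=3,i=1: s = 12+3 = 15
k=3,i=2: s = 15+6 = 21
k=3,i=3: s = 21+9 = 30
k=4,i=1: s = 30+4 = 34
k=4,i=2: s = 34+8 = 42
k=4,i=3: s = 42+12 = 54
k=5,i=1: s = 54+5 = 59
k=5,i=2: s = 59+10 = 69
k=5,i=3: s = 69+15 = 84
k=6,i=1: s = 84+6 = 90
k=6,i=2: s = 90+12 = 102
k=6,i=3: s = 102+18 = 120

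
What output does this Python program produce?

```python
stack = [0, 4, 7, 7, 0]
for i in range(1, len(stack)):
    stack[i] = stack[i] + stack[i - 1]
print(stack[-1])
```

18

i=1: stack[1] = 4+0 = 4 → [0, 4, 7, 7, 0]
i=2: stack[2] = 7+4 = 11 → [0, 4, 11, 7, 0]
i=3: stack[3] = 7+11 = 18 → [0, 4, 11, 18, 0]
i=4: stack[4] = 0+18 = 18 → [0, 4, 11, 18, 18]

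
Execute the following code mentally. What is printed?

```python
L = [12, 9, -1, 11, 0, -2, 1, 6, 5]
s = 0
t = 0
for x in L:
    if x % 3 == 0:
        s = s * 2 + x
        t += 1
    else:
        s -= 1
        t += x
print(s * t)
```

x=12: %3==0, s = 0*2+12 = 12; t=1
x=9: %3==0, s = 12*2+9 = 33; t=2
x=-1: not %3==0, s = 33-1 = 32; t=1
x=11: not %3==0, s = 32-1 = 31; t=12
x=0: %3==0, s = 31*2+0 = 62; t=13
x=-2: not %3==0, s = 62-1 = 61; t=11
x=1: not %3==0, s = 61-1 = 60; t=12
x=6: %3==0, s = 60*2+6 = 126; t=13
x=5: not %3==0, s = 126-1 = 125; t=18
s*t = 125*18 = 2250

2250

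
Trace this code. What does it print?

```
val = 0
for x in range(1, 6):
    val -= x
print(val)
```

-15

x=1: val = 0-1 = -1
x=2: val = (-1)-2 = -3
x=3: val = (-3)-3 = -6
x=4: val = (-6)-4 = -10
x=5: val = (-10)-5 = -15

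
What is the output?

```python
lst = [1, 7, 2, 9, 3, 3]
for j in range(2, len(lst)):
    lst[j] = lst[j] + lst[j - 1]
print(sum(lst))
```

80

j=2: lst[2] = 2+7 = 9 → [1, 7, 9, 9, 3, 3]
j=3: lst[3] = 9+9 = 18 → [1, 7, 9, 18, 3, 3]
j=4: lst[4] = 3+18 = 21 → [1, 7, 9, 18, 21, 3]
j=5: lst[5] = 3+21 = 24 → [1, 7, 9, 18, 21, 24]
sum = 80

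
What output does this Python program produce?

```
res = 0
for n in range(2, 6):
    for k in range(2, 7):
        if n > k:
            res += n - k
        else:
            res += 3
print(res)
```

n=2,k=2: not 2>2, res = 0+3 = 3
n=2,k=3: not 2>3, res = 3+3 = 6
n=2,k=4: not 2>4, res = 6+3 = 9
n=2,k=5: not 2>5, res = 9+3 = 12
n=2,k=6: not 2>6, res = 12+3 = 15
n=3,k=2: 3>2, res = 15+1 = 16
n=3,k=3: not 3>3, res = 16+3 = 19
n=3,k=4: not 3>4, res = 19+3 = 22
n=3,k=5: not 3>5, res = 22+3 = 25
n=3,k=6: not 3>6, res = 25+3 = 28
n=4,k=2: 4>2, res = 28+2 = 30
n=4,k=3: 4>3, res = 30+1 = 31
n=4,k=4: not 4>4, res = 31+3 = 34
n=4,k=5: not 4>5, res = 34+3 = 37
n=4,k=6: not 4>6, res = 37+3 = 40
n=5,k=2: 5>2, res = 40+3 = 43
n=5,k=3: 5>3, res = 43+2 = 45
n=5,k=4: 5>4, res = 45+1 = 46
n=5,k=5: not 5>5, res = 46+3 = 49
n=5,k=6: not 5>6, res = 49+3 = 52

52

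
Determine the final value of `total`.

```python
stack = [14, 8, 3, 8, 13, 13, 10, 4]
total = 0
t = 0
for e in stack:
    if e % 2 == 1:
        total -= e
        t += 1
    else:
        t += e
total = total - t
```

e=14: not odd; t=14
e=8: not odd; t=22
e=3: odd, total = 0-3 = -3; t=23
e=8: not odd; t=31
e=13: odd, total = (-3)-13 = -16; t=32
e=13: odd, total = (-16)-13 = -29; t=33
e=10: not odd; t=43
e=4: not odd; t=47
total-t = (-29)-47 = -76

-76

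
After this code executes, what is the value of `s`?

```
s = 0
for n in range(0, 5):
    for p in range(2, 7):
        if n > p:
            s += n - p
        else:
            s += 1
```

n=0,p=2: not 0>2, s = 0+1 = 1
n=0,p=3: not 0>3, s = 1+1 = 2
n=0,p=4: not 0>4, s = 2+1 = 3
n=0,p=5: not 0>5, s = 3+1 = 4
n=0,p=6: not 0>6, s = 4+1 = 5
n=1,p=2: not 1>2, s = 5+1 = 6
n=1,p=3: not 1>3, s = 6+1 = 7
n=1,p=4: not 1>4, s = 7+1 = 8
n=1,p=5: not 1>5, s = 8+1 = 9
n=1,p=6: not 1>6, s = 9+1 = 10
n=2,p=2: not 2>2, s = 10+1 = 11
n=2,p=3: not 2>3, s = 11+1 = 12
n=2,p=4: not 2>4, s = 12+1 = 13
n=2,p=5: not 2>5, s = 13+1 = 14
n=2,p=6: not 2>6, s = 14+1 = 15
n=3,p=2: 3>2, s = 15+1 = 16
n=3,p=3: not 3>3, s = 16+1 = 17
n=3,p=4: not 3>4, s = 17+1 = 18
n=3,p=5: not 3>5, s = 18+1 = 19
n=3,p=6: not 3>6, s = 19+1 = 20
n=4,p=2: 4>2, s = 20+2 = 22
n=4,p=3: 4>3, s = 22+1 = 23
n=4,p=4: not 4>4, s = 23+1 = 24
n=4,p=5: not 4>5, s = 24+1 = 25
n=4,p=6: not 4>6, s = 25+1 = 26

26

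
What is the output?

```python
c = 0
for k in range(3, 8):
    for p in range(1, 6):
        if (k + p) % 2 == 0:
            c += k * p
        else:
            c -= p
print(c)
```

159

k=3,p=1: even sum, c = 0+3 = 3
k=3,p=2: odd sum, c = 3-2 = 1
k=3,p=3: even sum, c = 1+9 = 10
k=3,p=4: odd sum, c = 10-4 = 6
k=3,p=5: even sum, c = 6+15 = 21
k=4,p=1: odd sum, c = 21-1 = 20
k=4,p=2: even sum, c = 20+8 = 28
k=4,p=3: odd sum, c = 28-3 = 25
k=4,p=4: even sum, c = 25+16 = 41
k=4,p=5: odd sum, c = 41-5 = 36
k=5,p=1: even sum, c = 36+5 = 41
k=5,p=2: odd sum, c = 41-2 = 39
k=5,p=3: even sum, c = 39+15 = 54
k=5,p=4: odd sum, c = 54-4 = 50
k=5,p=5: even sum, c = 50+25 = 75
k=6,p=1: odd sum, c = 75-1 = 74
k=6,p=2: even sum, c = 74+12 = 86
k=6,p=3: odd sum, c = 86-3 = 83
k=6,p=4: even sum, c = 83+24 = 107
k=6,p=5: odd sum, c = 107-5 = 102
k=7,p=1: even sum, c = 102+7 = 109
k=7,p=2: odd sum, c = 109-2 = 107
k=7,p=3: even sum, c = 107+21 = 128
k=7,p=4: odd sum, c = 128-4 = 124
k=7,p=5: even sum, c = 124+35 = 159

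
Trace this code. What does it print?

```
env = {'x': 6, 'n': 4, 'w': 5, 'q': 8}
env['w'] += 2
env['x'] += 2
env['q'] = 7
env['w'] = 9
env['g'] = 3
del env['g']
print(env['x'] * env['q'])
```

env['w'] = 5+2 = 7 → {'x': 6, 'n': 4, 'w': 7, 'q': 8}
env['x'] = 6+2 = 8 → {'x': 8, 'n': 4, 'w': 7, 'q': 8}
env['q'] = 7 → {'x': 8, 'n': 4, 'w': 7, 'q': 7}
env['w'] = 9 → {'x': 8, 'n': 4, 'w': 9, 'q': 7}
env['g'] = 3 → {'x': 8, 'n': 4, 'w': 9, 'q': 7, 'g': 3}
del 'g' → {'x': 8, 'n': 4, 'w': 9, 'q': 7}
env['x']*env['q'] = 8*7 = 56

56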